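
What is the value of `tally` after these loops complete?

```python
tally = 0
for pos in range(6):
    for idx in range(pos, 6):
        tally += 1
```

Upper triangle: 6 + 5 + ... + 1
`tally` takes the values: 0 → 1 → 2 → 3 → 4 → 5 → 6 → 7 → 8 → 9 → 10 → 11 → 12 → 13 → 14 → 15 → 16 → 17 → 18 → 19 → 20 → 21

Answer: 21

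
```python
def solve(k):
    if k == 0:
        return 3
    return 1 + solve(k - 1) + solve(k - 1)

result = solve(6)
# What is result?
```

solve(k) = 1 + 2·solve(k-1), solve(0)=3. Closed form: (3+1)·2^6 - 1 = 255.

Answer: 255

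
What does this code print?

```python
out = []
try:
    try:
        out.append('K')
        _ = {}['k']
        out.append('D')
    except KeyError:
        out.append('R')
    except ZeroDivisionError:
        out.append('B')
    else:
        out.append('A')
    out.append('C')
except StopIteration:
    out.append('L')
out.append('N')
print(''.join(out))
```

Execution trace: 'K' (inner try body) → 'R' (inner except KeyError) → 'C' (try body, no exception) → 'N' (after the try/except). Output: KRCN

Answer: KRCN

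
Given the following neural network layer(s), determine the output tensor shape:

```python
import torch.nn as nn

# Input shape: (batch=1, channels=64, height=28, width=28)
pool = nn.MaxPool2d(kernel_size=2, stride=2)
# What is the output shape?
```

Input: (1, 64, 28, 28) -> Output: (1, 64, 14, 14)

Answer: (1, 64, 14, 14)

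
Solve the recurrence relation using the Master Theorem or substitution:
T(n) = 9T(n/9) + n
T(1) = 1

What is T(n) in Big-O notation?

By Master Theorem: a=9, b=9, f(n)=n. Since log_9(9) = 1 and f(n) = Θ(n^1), Case 2 applies. T(n) = O(n log n).

Answer: O(n log n)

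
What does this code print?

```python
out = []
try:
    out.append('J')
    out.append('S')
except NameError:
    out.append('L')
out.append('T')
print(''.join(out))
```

Execution trace: 'J' (try body) → 'S' (try body, no exception) → 'T' (after the try/except). Output: JST

Answer: JST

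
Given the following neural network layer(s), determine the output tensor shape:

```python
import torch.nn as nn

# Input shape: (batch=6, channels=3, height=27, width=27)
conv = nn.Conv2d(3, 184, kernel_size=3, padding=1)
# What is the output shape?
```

Input: (6, 3, 27, 27) -> Output: (6, 184, 27, 27)

Answer: (6, 184, 27, 27)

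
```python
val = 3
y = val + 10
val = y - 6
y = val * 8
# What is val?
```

Trace:
`val = 3` → val = 3
`y = val + 10` → y = 13
`val = y - 6` → val = 7
`y = val * 8` → y = 56
So val = 7

Answer: 7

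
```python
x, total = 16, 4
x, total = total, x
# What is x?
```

Trace:
`x, total = 16, 4` → x = 16; total = 4
`x, total = total, x` → x = 4; total = 16
So x = 4

Answer: 4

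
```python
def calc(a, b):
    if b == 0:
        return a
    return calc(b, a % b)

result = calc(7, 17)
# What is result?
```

calc(7, 17) -> calc(17, 7) -> calc(7, 3) -> calc(3, 1) -> calc(1, 0) -> 1

Answer: 1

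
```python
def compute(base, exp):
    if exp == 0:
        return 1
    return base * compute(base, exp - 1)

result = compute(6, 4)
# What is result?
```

compute(6, 4) = 6 * 6 * 6 * 6 = 1296

Answer: 1296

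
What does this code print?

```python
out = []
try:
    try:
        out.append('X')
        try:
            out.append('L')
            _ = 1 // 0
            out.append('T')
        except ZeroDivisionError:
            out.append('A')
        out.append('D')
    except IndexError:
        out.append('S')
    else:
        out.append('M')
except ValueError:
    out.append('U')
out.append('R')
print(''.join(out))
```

Execution trace: 'X' (try body) → 'L' (inner try body) → 'A' (inner except ZeroDivisionError) → 'D' (try body, no exception) → 'M' (else) → 'R' (after the try/except). Output: XLADMR

Answer: XLADMR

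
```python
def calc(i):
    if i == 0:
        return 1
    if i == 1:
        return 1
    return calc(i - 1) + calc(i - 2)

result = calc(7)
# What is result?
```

Build up from base cases: calc(0)=1, calc(1)=1, calc(2)=2, calc(3)=3, calc(4)=5, calc(5)=8, calc(6)=13, ..., calc(7)=21

Answer: 21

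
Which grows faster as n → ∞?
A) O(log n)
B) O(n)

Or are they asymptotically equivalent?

O(log n) vs O(n): Higher order terms dominate.

Answer: B) O(n) grows faster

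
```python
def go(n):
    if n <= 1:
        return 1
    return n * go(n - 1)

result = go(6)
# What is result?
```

go(6) = 6 * 5 * 4 * 3 * 2 * 1 = 720

Answer: 720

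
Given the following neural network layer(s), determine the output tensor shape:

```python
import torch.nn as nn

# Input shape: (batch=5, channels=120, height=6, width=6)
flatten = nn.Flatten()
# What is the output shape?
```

Input: (5, 120, 6, 6) -> Output: (5, 4320)

Answer: (5, 4320)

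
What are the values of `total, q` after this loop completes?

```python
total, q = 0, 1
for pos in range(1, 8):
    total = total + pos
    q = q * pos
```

Sum and factorial of 1 to 7
`total, q` takes the values: (0, 1) → (1, 1) → (3, 1) → (3, 2) → (6, 2) → (6, 6) → (10, 6) → (10, 24) → (15, 24) → (15, 120) → (21, 120) → (21, 720) → (28, 720) → (28, 5040)

Answer: 28, 5040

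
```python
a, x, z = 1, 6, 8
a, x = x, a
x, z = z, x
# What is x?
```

Trace:
`a, x, z = 1, 6, 8` → a = 1; x = 6; z = 8
`a, x = x, a` → a = 6; x = 1
`x, z = z, x` → x = 8; z = 1
So x = 8

Answer: 8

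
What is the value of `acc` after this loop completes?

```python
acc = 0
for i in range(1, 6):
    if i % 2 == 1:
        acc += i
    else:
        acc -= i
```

Add odd, subtract even
`acc` takes the values: 0 → 1 → -1 → 2 → -2 → 3

Answer: 3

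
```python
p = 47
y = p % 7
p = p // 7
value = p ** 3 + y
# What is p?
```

Trace:
`p = 47` → p = 47
`y = p % 7` → y = 5
`p = p // 7` → p = 6
`value = p ** 3 + y` → value = 221
So p = 6

Answer: 6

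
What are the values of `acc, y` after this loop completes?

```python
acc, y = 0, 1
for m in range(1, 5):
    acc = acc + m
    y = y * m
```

Sum and factorial of 1 to 4
`acc, y` takes the values: (0, 1) → (1, 1) → (3, 1) → (3, 2) → (6, 2) → (6, 6) → (10, 6) → (10, 24)

Answer: 10, 24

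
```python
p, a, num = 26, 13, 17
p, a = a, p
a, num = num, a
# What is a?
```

Trace:
`p, a, num = 26, 13, 17` → p = 26; a = 13; num = 17
`p, a = a, p` → p = 13; a = 26
`a, num = num, a` → a = 17; num = 26
So a = 17

Answer: 17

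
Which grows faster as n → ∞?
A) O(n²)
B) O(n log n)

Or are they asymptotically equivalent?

O(n²) vs O(n log n): Higher order terms dominate.

Answer: A) O(n²) grows faster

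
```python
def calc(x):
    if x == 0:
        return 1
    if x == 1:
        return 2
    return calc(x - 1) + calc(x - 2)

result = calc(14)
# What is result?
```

Build up from base cases: calc(0)=1, calc(1)=2, calc(2)=3, calc(3)=5, calc(4)=8, calc(5)=13, calc(6)=21, ..., calc(14)=987

Answer: 987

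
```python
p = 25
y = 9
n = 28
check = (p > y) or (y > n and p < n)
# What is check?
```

Trace:
`p = 25` → p = 25
`y = 9` → y = 9
`n = 28` → n = 28
`check = (p > y) or (y > n and p < n)` → check = True
So check = True

Answer: True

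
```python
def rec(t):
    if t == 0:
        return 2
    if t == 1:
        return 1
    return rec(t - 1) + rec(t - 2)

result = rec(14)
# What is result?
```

Build up from base cases: rec(0)=2, rec(1)=1, rec(2)=3, rec(3)=4, rec(4)=7, rec(5)=11, rec(6)=18, ..., rec(14)=843

Answer: 843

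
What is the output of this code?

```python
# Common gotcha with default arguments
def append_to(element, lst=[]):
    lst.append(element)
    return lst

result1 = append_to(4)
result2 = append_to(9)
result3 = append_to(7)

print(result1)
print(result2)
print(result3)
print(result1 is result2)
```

Key concept: mutable default argument gotcha.
Step by step:
`result1 = append_to(4)` → result1 = [4]
`result2 = append_to(9)` → result1 = [4, 9] (same object as result2); result2 = [4, 9] (same object as result1)
`result3 = append_to(7)` → result1 = [4, 9, 7] (same object as result2, result3); result2 = [4, 9, 7] (same object as result1, result3); result3 = [4, 9, 7] (same object as result1, result2)
`print(result1)` → prints [4, 9, 7]
`print(result2)` → prints [4, 9, 7]
`print(result3)` → prints [4, 9, 7]
`print(result1 is result2)` → prints True

Answer:
[4, 9, 7]
[4, 9, 7]
[4, 9, 7]
True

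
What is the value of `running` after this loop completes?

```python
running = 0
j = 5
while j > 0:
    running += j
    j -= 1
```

Sum 5 down to 1
`running` takes the values: 0 → 5 → 9 → 12 → 14 → 15

Answer: 15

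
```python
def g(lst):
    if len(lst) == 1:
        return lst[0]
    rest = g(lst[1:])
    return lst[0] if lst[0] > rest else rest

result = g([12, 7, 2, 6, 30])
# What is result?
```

Recursive max over [12, 7, 2, 6, 30] = 30

Answer: 30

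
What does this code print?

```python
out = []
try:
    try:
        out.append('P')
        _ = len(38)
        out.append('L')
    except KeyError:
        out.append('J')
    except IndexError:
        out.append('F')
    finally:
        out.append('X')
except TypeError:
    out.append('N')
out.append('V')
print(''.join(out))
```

Execution trace: 'P' (try body) → 'X' (finally) → 'N' (outer except TypeError) → 'V' (after the try/except). Output: PXNV

Answer: PXNV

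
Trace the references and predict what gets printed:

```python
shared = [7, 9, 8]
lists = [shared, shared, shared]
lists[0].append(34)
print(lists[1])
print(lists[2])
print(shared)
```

Key concept: list of same reference.
Step by step:
`shared = [7, 9, 8]` → shared = [7, 9, 8]
`lists = [shared, shared, shared]` → lists = [[7, 9, 8], [7, 9, 8], [7, 9, 8]]
`lists[0].append(34)` → shared = [7, 9, 8, 34]; lists = [[7, 9, 8, 34], [7, 9, 8, 34], [7, 9, 8, 34]]
`print(lists[1])` → prints [7, 9, 8, 34]
`print(lists[2])` → prints [7, 9, 8, 34]
`print(shared)` → prints [7, 9, 8, 34]

Answer:
[7, 9, 8, 34]
[7, 9, 8, 34]
[7, 9, 8, 34]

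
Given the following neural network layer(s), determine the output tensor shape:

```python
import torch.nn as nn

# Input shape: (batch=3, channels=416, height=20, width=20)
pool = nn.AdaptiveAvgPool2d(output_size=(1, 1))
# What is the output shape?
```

Input: (3, 416, 20, 20) -> Output: (3, 416, 1, 1)

Answer: (3, 416, 1, 1)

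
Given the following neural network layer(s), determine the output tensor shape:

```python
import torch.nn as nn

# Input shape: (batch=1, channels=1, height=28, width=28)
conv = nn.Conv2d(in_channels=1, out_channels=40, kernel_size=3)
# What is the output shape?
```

Input: (1, 1, 28, 28) -> Output: (1, 40, 26, 26)

Answer: (1, 40, 26, 26)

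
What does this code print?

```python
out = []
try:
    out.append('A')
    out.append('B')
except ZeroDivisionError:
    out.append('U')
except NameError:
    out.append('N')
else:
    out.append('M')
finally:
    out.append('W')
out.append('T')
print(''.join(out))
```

Execution trace: 'A' (try body) → 'B' (try body, no exception) → 'M' (else) → 'W' (finally) → 'T' (after the try/except). Output: ABMWT

Answer: ABMWT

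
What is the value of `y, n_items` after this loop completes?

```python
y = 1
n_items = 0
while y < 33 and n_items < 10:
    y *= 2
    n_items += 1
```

Double until >= 33 or 10 iterations
`y, n_items` takes the values: (1, 0) → (2, 0) → (2, 1) → (4, 1) → (4, 2) → (8, 2) → (8, 3) → (16, 3) → (16, 4) → (32, 4) → (32, 5) → (64, 5) → (64, 6)

Answer: 64, 6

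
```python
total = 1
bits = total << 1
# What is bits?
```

Trace:
`total = 1` → total = 1
`bits = total << 1` → bits = 2
So bits = 2

Answer: 2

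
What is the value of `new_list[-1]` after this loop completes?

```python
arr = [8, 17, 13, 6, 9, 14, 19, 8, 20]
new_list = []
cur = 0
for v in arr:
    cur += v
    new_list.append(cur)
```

Cumulative sum ends at 114
`new_list` takes the values: [] → [8] → [8, 25] → [8, 25, 38] → [8, 25, 38, 44] → [8, 25, 38, 44, 53] → [8, 25, 38, 44, 53, 67] → [8, 25, 38, 44, 53, 67, 86] → [8, 25, 38, 44, 53, 67, 86, 94] → [8, 25, 38, 44, 53, 67, 86, 94, 114]
So `new_list[-1]` = 114

Answer: 114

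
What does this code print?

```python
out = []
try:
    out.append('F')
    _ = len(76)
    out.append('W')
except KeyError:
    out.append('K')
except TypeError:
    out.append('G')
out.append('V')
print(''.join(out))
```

Execution trace: 'F' (try body) → 'G' (except TypeError) → 'V' (after the try/except). Output: FGV

Answer: FGV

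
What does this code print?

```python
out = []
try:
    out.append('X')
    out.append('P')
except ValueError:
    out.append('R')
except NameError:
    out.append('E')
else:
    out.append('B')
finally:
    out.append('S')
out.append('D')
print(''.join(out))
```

Execution trace: 'X' (try body) → 'P' (try body, no exception) → 'B' (else) → 'S' (finally) → 'D' (after the try/except). Output: XPBSD

Answer: XPBSD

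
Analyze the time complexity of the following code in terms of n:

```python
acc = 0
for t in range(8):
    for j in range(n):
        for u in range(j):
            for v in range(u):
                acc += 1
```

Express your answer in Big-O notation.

Each loop level contributes: 1 × n × n × n. Multiplying the contributions gives O(n^3).

Answer: O(n^3)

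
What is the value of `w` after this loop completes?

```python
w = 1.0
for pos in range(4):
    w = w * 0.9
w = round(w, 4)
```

Exponential decay: 1.0 * 0.9^4
`w` takes the values: 1.0 → 0.9 → 0.81 → 0.729 → 0.6561

Answer: 0.6561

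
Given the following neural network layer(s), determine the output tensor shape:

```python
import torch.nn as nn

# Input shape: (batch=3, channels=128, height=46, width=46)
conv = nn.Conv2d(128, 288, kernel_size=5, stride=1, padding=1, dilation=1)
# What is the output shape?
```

Input: (3, 128, 46, 46) -> Output: (3, 288, 44, 44)

Answer: (3, 288, 44, 44)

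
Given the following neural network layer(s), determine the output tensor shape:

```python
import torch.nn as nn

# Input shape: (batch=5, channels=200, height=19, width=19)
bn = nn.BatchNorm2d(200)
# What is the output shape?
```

Input: (5, 200, 19, 19) -> Output: (5, 200, 19, 19)

Answer: (5, 200, 19, 19)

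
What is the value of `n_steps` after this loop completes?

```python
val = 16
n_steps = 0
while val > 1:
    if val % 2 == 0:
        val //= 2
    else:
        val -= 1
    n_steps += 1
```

Steps to reduce 16 to 1
`n_steps` takes the values: 0 → 1 → 2 → 3 → 4

Answer: 4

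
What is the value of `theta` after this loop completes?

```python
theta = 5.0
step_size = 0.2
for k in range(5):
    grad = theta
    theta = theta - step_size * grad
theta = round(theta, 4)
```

Gradient descent: w = 5.0 * (1 - 0.2)^5
`theta` takes the values: 5.0 → 4.0 → 3.2 → 2.56 → 2.048 → 1.6384

Answer: 1.6384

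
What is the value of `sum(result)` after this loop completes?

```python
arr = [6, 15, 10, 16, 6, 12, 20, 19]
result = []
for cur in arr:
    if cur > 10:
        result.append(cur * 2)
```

Sum of doubled values > 10
`result` takes the values: [] → [30] → [30, 32] → [30, 32, 24] → [30, 32, 24, 40] → [30, 32, 24, 40, 38]
So `sum(result)` = 164

Answer: 164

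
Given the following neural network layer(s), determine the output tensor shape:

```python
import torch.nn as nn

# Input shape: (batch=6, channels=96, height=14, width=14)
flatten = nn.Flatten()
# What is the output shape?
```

Input: (6, 96, 14, 14) -> Output: (6, 18816)

Answer: (6, 18816)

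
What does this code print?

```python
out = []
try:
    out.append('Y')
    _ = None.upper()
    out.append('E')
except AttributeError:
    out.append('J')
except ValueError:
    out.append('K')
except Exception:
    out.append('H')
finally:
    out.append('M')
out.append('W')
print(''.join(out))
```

Execution trace: 'Y' (try body) → 'J' (except AttributeError) → 'M' (finally) → 'W' (after the try/except). Output: YJMW

Answer: YJMW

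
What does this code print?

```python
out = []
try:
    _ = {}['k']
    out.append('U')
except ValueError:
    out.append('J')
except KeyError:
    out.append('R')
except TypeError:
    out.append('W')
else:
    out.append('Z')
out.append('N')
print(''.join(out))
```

Execution trace: 'R' (except KeyError) → 'N' (after the try/except). Output: RN

Answer: RN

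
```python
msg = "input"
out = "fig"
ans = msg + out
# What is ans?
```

Trace:
`msg = "input"` → msg = 'input'
`out = "fig"` → out = 'fig'
`ans = msg + out` → ans = 'inputfig'
So ans = 'inputfig'

Answer: 'inputfig'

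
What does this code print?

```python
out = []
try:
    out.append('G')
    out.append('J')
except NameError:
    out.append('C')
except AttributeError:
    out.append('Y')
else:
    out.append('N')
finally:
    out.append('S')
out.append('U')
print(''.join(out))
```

Execution trace: 'G' (try body) → 'J' (try body, no exception) → 'N' (else) → 'S' (finally) → 'U' (after the try/except). Output: GJNSU

Answer: GJNSU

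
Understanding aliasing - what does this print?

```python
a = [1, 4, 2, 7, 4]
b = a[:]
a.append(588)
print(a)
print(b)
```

Key concept: slice [:] creates copy.
Step by step:
`a = [1, 4, 2, 7, 4]` → a = [1, 4, 2, 7, 4]
`b = a[:]` → b = [1, 4, 2, 7, 4]
`a.append(588)` → a = [1, 4, 2, 7, 4, 588]
`print(a)` → prints [1, 4, 2, 7, 4, 588]
`print(b)` → prints [1, 4, 2, 7, 4]

Answer:
[1, 4, 2, 7, 4, 588]
[1, 4, 2, 7, 4]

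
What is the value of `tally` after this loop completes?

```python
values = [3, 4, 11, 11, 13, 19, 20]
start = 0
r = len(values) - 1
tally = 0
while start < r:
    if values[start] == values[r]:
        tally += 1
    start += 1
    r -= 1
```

Count matching pairs from ends
`tally` takes the values: 0

Answer: 0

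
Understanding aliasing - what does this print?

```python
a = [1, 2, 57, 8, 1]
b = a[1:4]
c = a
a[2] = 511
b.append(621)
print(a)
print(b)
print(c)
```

Key concept: slice vs alias.
Step by step:
`a = [1, 2, 57, 8, 1]` → a = [1, 2, 57, 8, 1]
`b = a[1:4]` → b = [2, 57, 8]
`c = a` → c = [1, 2, 57, 8, 1] (same object as a)
`a[2] = 511` → a = [1, 2, 511, 8, 1] (same object as c); c = [1, 2, 511, 8, 1] (same object as a)
`b.append(621)` → b = [2, 57, 8, 621]
`print(a)` → prints [1, 2, 511, 8, 1]
`print(b)` → prints [2, 57, 8, 621]
`print(c)` → prints [1, 2, 511, 8, 1]

Answer:
[1, 2, 511, 8, 1]
[2, 57, 8, 621]
[1, 2, 511, 8, 1]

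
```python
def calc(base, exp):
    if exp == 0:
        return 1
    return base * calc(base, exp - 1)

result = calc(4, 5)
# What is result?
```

calc(4, 5) = 4 * 4 * 4 * 4 * 4 = 1024

Answer: 1024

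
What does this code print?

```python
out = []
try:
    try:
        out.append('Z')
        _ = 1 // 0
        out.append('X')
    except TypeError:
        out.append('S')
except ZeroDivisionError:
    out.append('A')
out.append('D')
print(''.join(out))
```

Execution trace: 'Z' (try body) → 'A' (outer except ZeroDivisionError) → 'D' (after the try/except). Output: ZAD

Answer: ZAD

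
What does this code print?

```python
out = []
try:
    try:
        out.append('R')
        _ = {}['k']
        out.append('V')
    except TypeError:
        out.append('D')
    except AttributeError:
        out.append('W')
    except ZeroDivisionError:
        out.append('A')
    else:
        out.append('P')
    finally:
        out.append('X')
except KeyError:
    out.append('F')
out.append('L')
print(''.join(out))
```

Execution trace: 'R' (try body) → 'X' (finally) → 'F' (outer except KeyError) → 'L' (after the try/except). Output: RXFL

Answer: RXFL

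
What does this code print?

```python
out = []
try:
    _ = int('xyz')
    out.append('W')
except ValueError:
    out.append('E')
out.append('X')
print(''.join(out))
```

Execution trace: 'E' (except ValueError) → 'X' (after the try/except). Output: EX

Answer: EX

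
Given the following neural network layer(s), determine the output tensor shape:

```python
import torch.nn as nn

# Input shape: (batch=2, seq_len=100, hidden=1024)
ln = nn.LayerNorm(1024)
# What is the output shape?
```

Input: (2, 100, 1024) -> Output: (2, 100, 1024)

Answer: (2, 100, 1024)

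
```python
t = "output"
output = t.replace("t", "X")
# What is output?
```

Trace:
`t = "output"` → t = 'output'
`output = t.replace("t", "X")` → output = 'ouXpuX'
So output = 'ouXpuX'

Answer: 'ouXpuX'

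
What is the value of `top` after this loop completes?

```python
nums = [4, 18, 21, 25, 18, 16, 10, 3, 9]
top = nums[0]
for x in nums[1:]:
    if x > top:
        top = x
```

Maximum of [4, 18, 21, 25, 18, 16, 10, 3, 9]
`top` takes the values: 4 → 18 → 21 → 25

Answer: 25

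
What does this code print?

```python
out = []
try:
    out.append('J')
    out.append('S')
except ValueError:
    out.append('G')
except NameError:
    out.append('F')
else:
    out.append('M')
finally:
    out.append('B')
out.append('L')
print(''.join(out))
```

Execution trace: 'J' (try body) → 'S' (try body, no exception) → 'M' (else) → 'B' (finally) → 'L' (after the try/except). Output: JSMBL

Answer: JSMBL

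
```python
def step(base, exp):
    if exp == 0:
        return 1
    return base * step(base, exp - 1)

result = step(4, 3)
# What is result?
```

step(4, 3) = 4 * 4 * 4 = 64

Answer: 64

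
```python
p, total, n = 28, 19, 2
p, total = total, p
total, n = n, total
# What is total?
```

Trace:
`p, total, n = 28, 19, 2` → p = 28; total = 19; n = 2
`p, total = total, p` → p = 19; total = 28
`total, n = n, total` → total = 2; n = 28
So total = 2

Answer: 2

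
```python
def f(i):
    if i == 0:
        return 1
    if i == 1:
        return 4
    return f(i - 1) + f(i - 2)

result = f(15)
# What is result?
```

Build up from base cases: f(0)=1, f(1)=4, f(2)=5, f(3)=9, f(4)=14, f(5)=23, f(6)=37, ..., f(15)=2817

Answer: 2817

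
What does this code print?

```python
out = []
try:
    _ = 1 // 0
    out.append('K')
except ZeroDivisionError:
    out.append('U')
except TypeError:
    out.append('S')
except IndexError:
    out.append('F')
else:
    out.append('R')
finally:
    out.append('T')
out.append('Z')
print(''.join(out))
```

Execution trace: 'U' (except ZeroDivisionError) → 'T' (finally) → 'Z' (after the try/except). Output: UTZ

Answer: UTZ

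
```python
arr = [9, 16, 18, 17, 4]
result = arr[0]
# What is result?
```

Trace:
`arr = [9, 16, 18, 17, 4]` → arr = [9, 16, 18, 17, 4]
`result = arr[0]` → result = 9
So result = 9

Answer: 9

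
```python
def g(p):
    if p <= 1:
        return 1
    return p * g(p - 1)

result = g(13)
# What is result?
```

g(13) = 13 * 12 * 11 * 10 * 9 * 8 * 7 * 6 * 5 * 4 * 3 * 2 * 1 = 6227020800

Answer: 6227020800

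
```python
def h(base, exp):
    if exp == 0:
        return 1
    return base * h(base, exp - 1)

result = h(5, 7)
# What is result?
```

h(5, 7) = 5 * 5 * 5 * 5 * 5 * 5 * 5 = 78125

Answer: 78125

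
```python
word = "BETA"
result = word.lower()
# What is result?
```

Trace:
`word = "BETA"` → word = 'BETA'
`result = word.lower()` → result = 'beta'
So result = 'beta'

Answer: 'beta'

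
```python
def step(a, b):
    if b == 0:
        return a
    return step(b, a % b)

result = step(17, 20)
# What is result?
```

step(17, 20) -> step(20, 17) -> step(17, 3) -> step(3, 2) -> step(2, 1) -> step(1, 0) -> 1

Answer: 1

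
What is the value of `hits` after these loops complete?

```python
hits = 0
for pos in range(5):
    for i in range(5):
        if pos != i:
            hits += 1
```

5² - 5 (exclude diagonal)
`hits` takes the values: 0 → 1 → 2 → 3 → 4 → 5 → 6 → 7 → 8 → 9 → 10 → 11 → 12 → 13 → 14 → 15 → 16 → 17 → 18 → 19 → 20

Answer: 20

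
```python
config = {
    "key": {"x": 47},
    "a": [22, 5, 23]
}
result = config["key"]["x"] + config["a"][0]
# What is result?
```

Trace:
`config = { ...` → config = {'key': {'x': 47}, 'a': [22, 5, 23]}
`result = config["key"]["x"] + config["a"][0]` → result = 69
So result = 69

Answer: 69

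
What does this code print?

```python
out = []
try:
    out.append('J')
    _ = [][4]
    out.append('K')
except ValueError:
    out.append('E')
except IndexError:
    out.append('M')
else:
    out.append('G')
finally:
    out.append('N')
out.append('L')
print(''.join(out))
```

Execution trace: 'J' (try body) → 'M' (except IndexError) → 'N' (finally) → 'L' (after the try/except). Output: JMNL

Answer: JMNL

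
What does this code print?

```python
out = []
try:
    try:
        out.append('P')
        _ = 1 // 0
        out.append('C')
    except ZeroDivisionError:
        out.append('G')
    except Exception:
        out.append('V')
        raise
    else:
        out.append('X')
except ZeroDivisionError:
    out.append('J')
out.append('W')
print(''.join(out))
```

Execution trace: 'P' (inner try body) → 'G' (inner except ZeroDivisionError) → 'W' (after the try/except). Output: PGW

Answer: PGW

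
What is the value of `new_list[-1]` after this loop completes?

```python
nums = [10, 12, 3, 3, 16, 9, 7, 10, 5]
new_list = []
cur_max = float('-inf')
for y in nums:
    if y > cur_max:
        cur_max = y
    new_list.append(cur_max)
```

Running max ends at 16
`new_list` takes the values: [] → [10] → [10, 12] → [10, 12, 12] → [10, 12, 12, 12] → [10, 12, 12, 12, 16] → [10, 12, 12, 12, 16, 16] → [10, 12, 12, 12, 16, 16, 16] → [10, 12, 12, 12, 16, 16, 16, 16] → [10, 12, 12, 12, 16, 16, 16, 16, 16]
So `new_list[-1]` = 16

Answer: 16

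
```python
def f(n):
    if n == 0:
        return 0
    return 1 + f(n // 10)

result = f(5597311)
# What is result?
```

Count of digits of 5597311: 7

Answer: 7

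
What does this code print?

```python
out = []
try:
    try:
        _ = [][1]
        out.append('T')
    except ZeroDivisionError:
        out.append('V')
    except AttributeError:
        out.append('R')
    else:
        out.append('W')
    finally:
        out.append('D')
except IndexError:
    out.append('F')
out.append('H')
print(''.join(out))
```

Execution trace: 'D' (finally) → 'F' (outer except IndexError) → 'H' (after the try/except). Output: DFH

Answer: DFH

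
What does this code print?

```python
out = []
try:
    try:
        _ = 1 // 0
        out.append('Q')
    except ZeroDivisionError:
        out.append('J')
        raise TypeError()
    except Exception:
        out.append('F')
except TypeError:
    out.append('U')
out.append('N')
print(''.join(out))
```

Execution trace: 'J' (except ZeroDivisionError) → 'U' (outer except TypeError) → 'N' (after the try/except). Output: JUN

Answer: JUN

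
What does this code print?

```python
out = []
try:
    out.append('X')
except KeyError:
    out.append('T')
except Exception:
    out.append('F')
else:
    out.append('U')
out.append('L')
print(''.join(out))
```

Execution trace: 'X' (try body, no exception) → 'U' (else) → 'L' (after the try/except). Output: XUL

Answer: XUL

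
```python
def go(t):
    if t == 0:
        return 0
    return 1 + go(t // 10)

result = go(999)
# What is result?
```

Count of digits of 999: 3

Answer: 3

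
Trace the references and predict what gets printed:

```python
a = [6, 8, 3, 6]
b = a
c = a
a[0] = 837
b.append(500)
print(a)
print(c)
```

Key concept: multiple aliases.
Step by step:
`a = [6, 8, 3, 6]` → a = [6, 8, 3, 6]
`b = a` → b = [6, 8, 3, 6] (same object as a)
`c = a` → c = [6, 8, 3, 6] (same object as a, b)
`a[0] = 837` → a = [837, 8, 3, 6] (same object as b, c); b = [837, 8, 3, 6] (same object as a, c); c = [837, 8, 3, 6] (same object as a, b)
`b.append(500)` → a = [837, 8, 3, 6, 500] (same object as b, c); b = [837, 8, 3, 6, 500] (same object as a, c); c = [837, 8, 3, 6, 500] (same object as a, b)
`print(a)` → prints [837, 8, 3, 6, 500]
`print(c)` → prints [837, 8, 3, 6, 500]

Answer:
[837, 8, 3, 6, 500]
[837, 8, 3, 6, 500]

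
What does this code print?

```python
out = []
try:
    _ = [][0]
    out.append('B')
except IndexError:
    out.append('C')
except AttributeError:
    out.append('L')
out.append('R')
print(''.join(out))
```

Execution trace: 'C' (except IndexError) → 'R' (after the try/except). Output: CR

Answer: CR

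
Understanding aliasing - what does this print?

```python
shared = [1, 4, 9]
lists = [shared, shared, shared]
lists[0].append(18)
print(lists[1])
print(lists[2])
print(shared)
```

Key concept: list of same reference.
Step by step:
`shared = [1, 4, 9]` → shared = [1, 4, 9]
`lists = [shared, shared, shared]` → lists = [[1, 4, 9], [1, 4, 9], [1, 4, 9]]
`lists[0].append(18)` → shared = [1, 4, 9, 18]; lists = [[1, 4, 9, 18], [1, 4, 9, 18], [1, 4, 9, 18]]
`print(lists[1])` → prints [1, 4, 9, 18]
`print(lists[2])` → prints [1, 4, 9, 18]
`print(shared)` → prints [1, 4, 9, 18]

Answer:
[1, 4, 9, 18]
[1, 4, 9, 18]
[1, 4, 9, 18]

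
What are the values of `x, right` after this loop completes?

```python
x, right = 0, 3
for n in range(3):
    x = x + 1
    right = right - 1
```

x goes 0→3, right goes 3→0
`x, right` takes the values: (0, 3) → (1, 3) → (1, 2) → (2, 2) → (2, 1) → (3, 1) → (3, 0)

Answer: 3, 0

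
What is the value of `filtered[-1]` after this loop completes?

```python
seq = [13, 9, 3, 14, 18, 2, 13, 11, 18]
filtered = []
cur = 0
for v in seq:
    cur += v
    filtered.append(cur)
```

Cumulative sum ends at 101
`filtered` takes the values: [] → [13] → [13, 22] → [13, 22, 25] → [13, 22, 25, 39] → [13, 22, 25, 39, 57] → [13, 22, 25, 39, 57, 59] → [13, 22, 25, 39, 57, 59, 72] → [13, 22, 25, 39, 57, 59, 72, 83] → [13, 22, 25, 39, 57, 59, 72, 83, 101]
So `filtered[-1]` = 101

Answer: 101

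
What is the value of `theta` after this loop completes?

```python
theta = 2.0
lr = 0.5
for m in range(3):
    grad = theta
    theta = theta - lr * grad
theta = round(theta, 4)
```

Gradient descent: w = 2.0 * (1 - 0.5)^3
`theta` takes the values: 2.0 → 1.0 → 0.5 → 0.25

Answer: 0.25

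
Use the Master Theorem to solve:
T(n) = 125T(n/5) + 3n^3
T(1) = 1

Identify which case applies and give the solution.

a=125, b=5, f(n)=3n^3. log_5(125) = 3. Since c=3 = 3, Case 2 applies: T(n) = Θ(n^log_b(a) · log n) = O(n^3 log n).

Answer: O(n^3 log n) - Case 2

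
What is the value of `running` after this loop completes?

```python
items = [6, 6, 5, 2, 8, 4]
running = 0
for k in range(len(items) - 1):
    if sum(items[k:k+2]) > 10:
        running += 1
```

Count windows with sum > 10
`running` takes the values: 0 → 1 → 2 → 3

Answer: 3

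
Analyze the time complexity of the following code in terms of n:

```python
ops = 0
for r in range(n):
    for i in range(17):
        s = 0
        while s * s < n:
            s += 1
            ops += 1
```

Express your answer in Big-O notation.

Each loop level contributes: n × 1 × √n. Multiplying the contributions gives O(n√n).

Answer: O(n√n)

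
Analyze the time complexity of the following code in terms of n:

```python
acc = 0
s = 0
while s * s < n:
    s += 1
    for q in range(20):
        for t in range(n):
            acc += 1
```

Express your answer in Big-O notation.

Each loop level contributes: √n × 1 × n. Multiplying the contributions gives O(n√n).

Answer: O(n√n)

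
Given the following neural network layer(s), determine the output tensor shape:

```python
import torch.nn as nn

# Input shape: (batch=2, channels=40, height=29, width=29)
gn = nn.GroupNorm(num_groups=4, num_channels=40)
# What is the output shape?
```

Input: (2, 40, 29, 29) -> Output: (2, 40, 29, 29)

Answer: (2, 40, 29, 29)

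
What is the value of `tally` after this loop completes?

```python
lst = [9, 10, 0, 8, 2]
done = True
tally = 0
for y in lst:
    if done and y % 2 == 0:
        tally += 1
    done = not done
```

Count even values at even positions
`tally` takes the values: 0 → 1 → 2

Answer: 2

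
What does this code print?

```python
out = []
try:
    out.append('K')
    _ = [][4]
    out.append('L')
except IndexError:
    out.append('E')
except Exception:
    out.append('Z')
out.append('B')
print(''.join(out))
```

Execution trace: 'K' (try body) → 'E' (except IndexError) → 'B' (after the try/except). Output: KEB

Answer: KEB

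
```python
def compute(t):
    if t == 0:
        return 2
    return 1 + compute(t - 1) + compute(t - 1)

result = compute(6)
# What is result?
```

compute(t) = 1 + 2·compute(t-1), compute(0)=2. Closed form: (2+1)·2^6 - 1 = 191.

Answer: 191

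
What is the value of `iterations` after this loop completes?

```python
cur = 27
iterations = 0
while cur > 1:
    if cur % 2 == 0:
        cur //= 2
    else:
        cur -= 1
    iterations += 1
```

Steps to reduce 27 to 1
`iterations` takes the values: 0 → 1 → 2 → 3 → 4 → 5 → 6 → 7

Answer: 7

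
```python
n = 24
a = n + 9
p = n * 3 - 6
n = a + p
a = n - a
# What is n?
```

Trace:
`n = 24` → n = 24
`a = n + 9` → a = 33
`p = n * 3 - 6` → p = 66
`n = a + p` → n = 99
`a = n - a` → a = 66
So n = 99

Answer: 99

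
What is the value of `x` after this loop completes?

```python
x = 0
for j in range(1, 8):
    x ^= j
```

XOR of 1 to 7
`x` takes the values: 0 → 1 → 3 → 0 → 4 → 1 → 7 → 0

Answer: 0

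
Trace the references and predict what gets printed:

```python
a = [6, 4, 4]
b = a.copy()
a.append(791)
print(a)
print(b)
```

Key concept: list.copy() creates independent copy.
Step by step:
`a = [6, 4, 4]` → a = [6, 4, 4]
`b = a.copy()` → b = [6, 4, 4]
`a.append(791)` → a = [6, 4, 4, 791]
`print(a)` → prints [6, 4, 4, 791]
`print(b)` → prints [6, 4, 4]

Answer:
[6, 4, 4, 791]
[6, 4, 4]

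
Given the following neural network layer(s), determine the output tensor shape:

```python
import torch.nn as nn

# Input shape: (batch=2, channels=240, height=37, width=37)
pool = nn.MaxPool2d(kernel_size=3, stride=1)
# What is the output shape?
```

Input: (2, 240, 37, 37) -> Output: (2, 240, 35, 35)

Answer: (2, 240, 35, 35)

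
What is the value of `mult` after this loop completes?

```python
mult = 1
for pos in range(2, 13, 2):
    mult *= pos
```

Product of even numbers 2 to 12
`mult` takes the values: 1 → 2 → 8 → 48 → 384 → 3840 → 46080

Answer: 46080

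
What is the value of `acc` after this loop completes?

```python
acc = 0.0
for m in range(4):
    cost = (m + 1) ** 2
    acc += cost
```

Sum of squared losses 1² + 2² + ... + 4²
`acc` takes the values: 0.0 → 1.0 → 5.0 → 14.0 → 30.0

Answer: 30.0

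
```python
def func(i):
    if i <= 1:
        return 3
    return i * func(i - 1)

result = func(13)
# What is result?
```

func(13) = 13 * 12 * 11 * 10 * 9 * 8 * 7 * 6 * 5 * 4 * 3 * 2 * 3 = 18681062400

Answer: 18681062400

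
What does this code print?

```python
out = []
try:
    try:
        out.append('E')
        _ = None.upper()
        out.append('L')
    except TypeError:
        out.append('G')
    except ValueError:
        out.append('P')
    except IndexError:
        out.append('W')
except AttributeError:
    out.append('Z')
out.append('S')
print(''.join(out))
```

Execution trace: 'E' (try body) → 'Z' (outer except AttributeError) → 'S' (after the try/except). Output: EZS

Answer: EZS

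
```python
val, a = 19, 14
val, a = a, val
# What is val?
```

Trace:
`val, a = 19, 14` → val = 19; a = 14
`val, a = a, val` → val = 14; a = 19
So val = 14

Answer: 14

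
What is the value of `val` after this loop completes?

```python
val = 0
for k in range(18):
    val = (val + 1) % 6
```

Increment mod 6, 18 times = 0
`val` takes the values: 0 → 1 → 2 → 3 → 4 → 5 → 0 → 1 → 2 → 3 → 4 → 5 → 0 → 1 → 2 → 3 → 4 → 5 → 0

Answer: 0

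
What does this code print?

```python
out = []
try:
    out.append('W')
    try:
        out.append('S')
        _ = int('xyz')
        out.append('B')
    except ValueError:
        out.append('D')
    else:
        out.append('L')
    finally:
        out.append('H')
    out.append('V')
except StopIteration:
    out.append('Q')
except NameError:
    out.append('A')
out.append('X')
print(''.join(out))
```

Execution trace: 'W' (try body) → 'S' (inner try body) → 'D' (inner except ValueError) → 'H' (inner finally) → 'V' (try body, no exception) → 'X' (after the try/except). Output: WSDHVX

Answer: WSDHVX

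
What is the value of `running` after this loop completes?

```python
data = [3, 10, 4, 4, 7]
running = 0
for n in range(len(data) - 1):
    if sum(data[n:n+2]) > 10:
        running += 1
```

Count windows with sum > 10
`running` takes the values: 0 → 1 → 2 → 3

Answer: 3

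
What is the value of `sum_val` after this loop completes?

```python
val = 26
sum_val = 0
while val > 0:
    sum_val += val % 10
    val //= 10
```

Sum digits of 26
`sum_val` takes the values: 0 → 6 → 8

Answer: 8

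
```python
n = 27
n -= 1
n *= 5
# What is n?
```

Trace:
`n = 27` → n = 27
`n -= 1` → n = 26
`n *= 5` → n = 130
So n = 130

Answer: 130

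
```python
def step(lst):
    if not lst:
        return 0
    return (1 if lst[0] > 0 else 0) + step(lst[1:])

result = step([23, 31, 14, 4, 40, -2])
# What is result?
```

Count of positive elements in [23, 31, 14, 4, 40, -2] = 5

Answer: 5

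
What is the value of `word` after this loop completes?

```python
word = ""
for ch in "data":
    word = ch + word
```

Reverse 'data'
`word` takes the values: "" → "d" → "ad" → "tad" → "atad"

Answer: "atad"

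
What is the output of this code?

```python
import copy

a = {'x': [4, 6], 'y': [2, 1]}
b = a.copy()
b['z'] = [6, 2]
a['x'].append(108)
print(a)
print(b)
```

Key concept: shallow copy of dict with mutable values.
Step by step:
`a = {'x': [4, 6], 'y': [2, 1]}` → a = {'x': [4, 6], 'y': [2, 1]}
`b = a.copy()` → b = {'x': [4, 6], 'y': [2, 1]}
`b['z'] = [6, 2]` → b = {'x': [4, 6], 'y': [2, 1], 'z': [6, 2]}
`a['x'].append(108)` → a = {'x': [4, 6, 108], 'y': [2, 1]}; b = {'x': [4, 6, 108], 'y': [2, 1], 'z': [6, 2]}
`print(a)` → prints {'x': [4, 6, 108], 'y': [2, 1]}
`print(b)` → prints {'x': [4, 6, 108], 'y': [2, 1], 'z': [6, 2]}

Answer:
{'x': [4, 6, 108], 'y': [2, 1]}
{'x': [4, 6, 108], 'y': [2, 1], 'z': [6, 2]}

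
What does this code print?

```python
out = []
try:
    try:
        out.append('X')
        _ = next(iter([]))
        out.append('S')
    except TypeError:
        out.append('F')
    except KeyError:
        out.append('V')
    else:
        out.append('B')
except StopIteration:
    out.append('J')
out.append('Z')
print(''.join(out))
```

Execution trace: 'X' (inner try body) → 'J' (outer except StopIteration) → 'Z' (after the try/except). Output: XJZ

Answer: XJZ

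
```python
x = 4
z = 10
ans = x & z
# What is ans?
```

Trace:
`x = 4` → x = 4
`z = 10` → z = 10
`ans = x & z` → ans = 0
So ans = 0

Answer: 0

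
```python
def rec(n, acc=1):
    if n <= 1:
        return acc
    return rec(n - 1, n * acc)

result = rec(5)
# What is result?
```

Accumulator trace (n, acc): (5, 1) -> (4, 5) -> (3, 20) -> (2, 60) -> (1, 120) -> return 120

Answer: 120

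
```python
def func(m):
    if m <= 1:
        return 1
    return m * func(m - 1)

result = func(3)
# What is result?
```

func(3) = 3 * 2 * 1 = 6

Answer: 6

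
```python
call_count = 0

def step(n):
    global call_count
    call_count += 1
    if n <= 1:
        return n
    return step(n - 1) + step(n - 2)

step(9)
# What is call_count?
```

Calls(n) = 1 + Calls(n-1) + Calls(n-2); Calls(0)=Calls(1)=1. For n=9 this gives 109.

Answer: 109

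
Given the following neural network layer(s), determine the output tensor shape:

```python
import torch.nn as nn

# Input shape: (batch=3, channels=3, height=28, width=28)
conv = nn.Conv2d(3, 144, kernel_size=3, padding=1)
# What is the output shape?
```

Input: (3, 3, 28, 28) -> Output: (3, 144, 28, 28)

Answer: (3, 144, 28, 28)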